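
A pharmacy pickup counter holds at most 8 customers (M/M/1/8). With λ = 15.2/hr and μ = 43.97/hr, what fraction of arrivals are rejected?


ρ = λ/μ = 15.2/43.97 = 0.3457
P_K = (1−ρ)ρ^K/(1−ρ^(K+1)) = (0.6543·0.0002039)/(1 − 0.00007050)
= 0.0001334/0.999930 = 0.0001334

Final: 0.0001334


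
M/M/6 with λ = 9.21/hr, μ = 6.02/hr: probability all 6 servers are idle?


a = λ/μ = 9.21/6.02 = 1.5299; ρ = a/c = 0.2550
Σ_{k=0}^{5} a^k/k! (terms k=0..5) = 1.00000 + 1.52990 + 1.17030 + 0.59681 + 0.22827 + 0.06984 = 4.59512
Tail: a^6/(6!(1−ρ)) = 12.82268/(720·0.7450) = 0.02390
P₀ = 1/(4.59512 + 0.02390) = 1/4.61903 = 0.216496

Final: 0.216496


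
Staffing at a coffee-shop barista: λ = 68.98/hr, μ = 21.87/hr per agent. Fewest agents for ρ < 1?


Stability requires cμ > λ ⇔ c > λ/μ.
λ/μ = 68.98/21.87 = 3.1541
Minimum integer c = ⌊3.1541⌋ + 1 = 4
Check: 4·21.87 = 87.48 > 68.98, while 3·21.87 = 65.61 ≤ 68.98

Final: 4 servers


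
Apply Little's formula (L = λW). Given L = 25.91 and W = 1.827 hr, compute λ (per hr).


λ = L/W = 25.91/1.827 = 14.1817 /hr

Final: 14.1817 /hr


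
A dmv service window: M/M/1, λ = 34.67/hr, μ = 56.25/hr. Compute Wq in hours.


ρ = 34.67/56.25 = 0.6164
Wq = ρ/(μ−λ) = 0.6164/(56.25 − 34.67) = 0.6164/21.58 = 0.02856 hr

Final: 0.02856 hr


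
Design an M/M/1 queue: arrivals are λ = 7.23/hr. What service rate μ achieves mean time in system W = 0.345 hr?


W = 1/(μ−λ) ⇒ μ − λ = 1/W = 1/0.345 = 2.8986
μ = λ + 1/W = 7.23 + 2.8986 = 10.1286 per hr

Final: 10.1286 /hr


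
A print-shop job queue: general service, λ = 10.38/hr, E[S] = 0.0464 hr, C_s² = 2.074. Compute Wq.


ρ = λ·E[S] = 10.38·0.0464 = 0.4816
E[S²] = E[S]²(1+C_s²) = 0.0464²·(1+2.074) = 0.006618
Wq = λ·E[S²]/(2(1−ρ)) = 10.38·0.006618/(2·0.5184) = 0.06626 hr

Final: 0.06626 hr


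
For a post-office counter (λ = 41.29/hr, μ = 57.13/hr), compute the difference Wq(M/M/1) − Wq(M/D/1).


ρ = 41.29/57.13 = 0.7227
Wq(M/M/1) = ρ/(μ−λ) = 0.7227/15.84 = 0.04563 hr
Wq(M/D/1) = ρ/(2(μ−λ)) = 0.02281 hr
Savings = 0.04563 − 0.02281 = 0.02281 hr

Final: 0.02281 hr


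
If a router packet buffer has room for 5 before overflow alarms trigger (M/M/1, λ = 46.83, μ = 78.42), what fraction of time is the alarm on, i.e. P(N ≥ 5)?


ρ = 46.83/78.42 = 0.5972
P(N ≥ n) = ρ^n = 0.5972^5 = 0.075943

Final: 0.075943


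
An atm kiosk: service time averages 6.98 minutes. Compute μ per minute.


μ = 1/(service time) in consistent units.
1 minute = 1 min, so μ = 1/6.98 = 0.1433 per minute

Final: 0.1433 /min


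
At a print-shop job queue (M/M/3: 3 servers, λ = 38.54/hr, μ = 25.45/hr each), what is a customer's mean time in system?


a = 1.5143; ρ = 0.5048; P₀ = 0.207052
Lq = P₀·a^c·ρ/(c!(1−ρ)²) = 0.24666
Wq = Lq/λ = 0.24666/38.54 = 0.006400 hr
W = Wq + 1/μ = 0.006400 + 0.03929 = 0.04569 hr

Final: 0.04569 hr


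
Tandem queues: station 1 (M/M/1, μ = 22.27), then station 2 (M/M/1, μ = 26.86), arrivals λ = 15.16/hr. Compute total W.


Each node sees arrival rate λ = 15.16/hr (tandem ⇒ throughput preserved).
W₁ = 1/(μ₁−λ) = 1/(22.27−15.16) = 0.14065 hr
W₂ = 1/(μ₂−λ) = 1/(26.86−15.16) = 0.08547 hr
W_total = W₁ + W₂ = 0.14065 + 0.08547 = 0.22612 hr

Final: 0.22612 hr


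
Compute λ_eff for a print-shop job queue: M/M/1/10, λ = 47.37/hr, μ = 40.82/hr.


ρ = 1.1605; P_K = (1−ρ)ρ^10/(1−ρ^11) = 0.171675
λ_eff = λ(1 − P_K) = 47.37·(1 − 0.171675) = 47.37·0.828325 = 39.2377 /hr

Final: 39.2377 /hr


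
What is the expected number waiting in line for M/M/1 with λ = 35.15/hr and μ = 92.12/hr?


ρ = 35.15/92.12 = 0.3816
Lq = ρ²/(1−ρ) = 0.1456/0.6184 = 0.2354

Final: 0.2354


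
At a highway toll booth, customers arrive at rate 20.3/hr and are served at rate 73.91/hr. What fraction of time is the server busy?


ρ = λ/μ = 20.3/73.91 = 0.2747

Final: 0.2747


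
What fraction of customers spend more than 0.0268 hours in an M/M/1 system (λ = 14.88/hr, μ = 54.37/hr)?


W ~ Exponential(μ−λ) for M/M/1.
μ − λ = 54.37 − 14.88 = 39.4900
P(W > t) = e^{−(μ−λ)t} = e^{−1.0583} = 0.347034

Final: 0.347034


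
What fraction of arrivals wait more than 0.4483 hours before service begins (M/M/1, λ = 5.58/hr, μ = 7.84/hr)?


ρ = 5.58/7.84 = 0.7117
P(Wq > t) = ρ·e^{−(μ−λ)t} = 0.7117·e^{−1.0132}
= 0.7117·0.363071 = 0.258410

Final: 0.258410


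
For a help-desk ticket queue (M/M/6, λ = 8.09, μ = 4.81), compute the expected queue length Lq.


a = λ/μ = 1.6819; ρ = a/6 = 0.2803
P₀ = 0.185923
Lq = P₀·a^c·ρ / (c!·(1−ρ)²) = 0.185923·22.63709·0.2803/(720·0.51794)
= 0.003164

Final: 0.003164


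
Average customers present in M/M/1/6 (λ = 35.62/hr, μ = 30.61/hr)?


ρ = 35.62/30.61 = 1.1637
L = ρ[1 − (K+1)ρ^K + Kρ^(K+1)] / [(1−ρ)(1−ρ^(K+1))]
Numerator: 1.1637·(1 − 7·2.483039 + 6·2.889443) = 1.111755
Denominator: (-0.1637)·(-1.889443) = 0.309249
L = 1.111755/0.309249 = 3.5950

Final: 3.5950


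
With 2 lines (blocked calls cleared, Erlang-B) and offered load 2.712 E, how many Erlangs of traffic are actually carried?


B(2,2.712) = 0.497664 (Erlang-B)
Carried load = a(1 − B) = 2.712·(1 − 0.497664) = 2.712·0.502336 = 1.3623 E

Final: 1.3623 Erlangs


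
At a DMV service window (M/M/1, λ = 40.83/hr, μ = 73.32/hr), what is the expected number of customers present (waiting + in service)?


ρ = λ/μ = 40.83/73.32 = 0.5569
L = ρ/(1−ρ) = 0.5569/(1 − 0.5569) = 0.5569/0.4431 = 1.2567

Final: 1.2567


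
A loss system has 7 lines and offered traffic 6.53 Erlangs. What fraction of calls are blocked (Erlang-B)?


B(c,a) = (a^c/c!) / Σ_{k=0}^{c} a^k/k!
a^7/7! = 100.452727
Σ terms (k=0..7): 1.00000 + 6.53000 + 21.32045 + 46.40751 + 75.76026 + 98.94291 + 107.68286 + 100.45273 = 458.096723
B = 100.452727/458.096723 = 0.219283

Final: 0.219283


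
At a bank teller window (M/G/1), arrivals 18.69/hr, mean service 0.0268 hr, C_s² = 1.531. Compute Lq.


ρ = λ·E[S] = 18.69·0.0268 = 0.5009
Lq = ρ²(1+C_s²)/(2(1−ρ)) = 0.2509·(1+1.531)/(2·0.4991)
= 0.2509·2.5310/0.9982 = 0.63614

Final: 0.63614


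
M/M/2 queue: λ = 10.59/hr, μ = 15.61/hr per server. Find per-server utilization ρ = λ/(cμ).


ρ = λ/(cμ) = 10.59/(2·15.61) = 10.59/31.22 = 0.3392

Final: 0.3392


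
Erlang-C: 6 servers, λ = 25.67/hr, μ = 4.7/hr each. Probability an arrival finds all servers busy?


a = λ/μ = 5.4617; ρ = a/6 = 0.9103
P₀ = 0.001862 (from M/M/c formula)
C(c,a) = [a^c/(c!(1−ρ))]·P₀ = [26544.10364/(720·0.08972)]·0.001862
= 410.92651·0.001862 = 0.765177

Final: 0.765177


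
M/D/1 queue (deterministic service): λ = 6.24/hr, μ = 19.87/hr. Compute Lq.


ρ = 6.24/19.87 = 0.3140
M/D/1: Lq = ρ²/(2(1−ρ)) = 0.09862/(2·0.6860) = 0.07189

Final: 0.07189


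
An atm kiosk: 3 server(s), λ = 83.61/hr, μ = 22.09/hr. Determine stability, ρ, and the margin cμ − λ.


Total capacity cμ = 3·22.09 = 66.27/hr
ρ = λ/(cμ) = 83.61/66.27 = 1.2617
Stable ⇔ ρ < 1: NO
Spare capacity = cμ − λ = 66.27 − 83.61 = -17.34/hr

Final: ρ = 1.2617; unstable; margin = -17.34/hr


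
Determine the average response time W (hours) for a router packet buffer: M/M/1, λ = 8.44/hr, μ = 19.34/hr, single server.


W = 1/(μ−λ) = 1/(19.34 − 8.44) = 1/10.90 = 0.09174 hr

Final: 0.09174 hr


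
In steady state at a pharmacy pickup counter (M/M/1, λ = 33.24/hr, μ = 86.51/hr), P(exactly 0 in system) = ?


ρ = 33.24/86.51 = 0.3842
P_n = (1−ρ)·ρ^n = (1 − 0.3842)·0.3842^0 = 0.6158·1.000000 = 0.615767

Final: 0.615767


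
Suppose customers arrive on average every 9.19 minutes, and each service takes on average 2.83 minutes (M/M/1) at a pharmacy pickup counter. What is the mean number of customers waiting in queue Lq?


λ = 60/9.19 = 6.5288 /hr
μ = 60/2.83 = 21.2014 /hr
ρ = λ/μ = 6.5288/21.2014 = 0.3079
Lq = ρ²/(1−ρ) = 0.09483/0.6921 = 0.1370

Final: 0.1370


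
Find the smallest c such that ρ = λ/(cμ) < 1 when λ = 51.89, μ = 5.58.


Stability requires cμ > λ ⇔ c > λ/μ.
λ/μ = 51.89/5.58 = 9.2993
Minimum integer c = ⌊9.2993⌋ + 1 = 10
Check: 10·5.58 = 55.80 > 51.89, while 9·5.58 = 50.22 ≤ 51.89

Final: 10 servers


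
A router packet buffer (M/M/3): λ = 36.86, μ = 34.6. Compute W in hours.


a = 1.0653; ρ = 0.3551; P₀ = 0.339532
Lq = P₀·a^c·ρ/(c!(1−ρ)²) = 0.05842
Wq = Lq/λ = 0.05842/36.86 = 0.001585 hr
W = Wq + 1/μ = 0.001585 + 0.02890 = 0.03049 hr

Final: 0.03049 hr


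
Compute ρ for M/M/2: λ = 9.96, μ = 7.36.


ρ = λ/(cμ) = 9.96/(2·7.36) = 9.96/14.72 = 0.6766

Final: 0.6766


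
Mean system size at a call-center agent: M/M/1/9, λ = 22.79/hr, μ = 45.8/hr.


ρ = 22.79/45.8 = 0.4976
L = ρ[1 − (K+1)ρ^K + Kρ^(K+1)] / [(1−ρ)(1−ρ^(K+1))]
Numerator: 0.4976·(1 − 10·0.001870 + 9·0.0009307) = 0.492460
Denominator: (0.5024)·(0.999069) = 0.501934
L = 0.492460/0.501934 = 0.9811

Final: 0.9811


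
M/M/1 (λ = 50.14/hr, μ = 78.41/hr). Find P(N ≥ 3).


ρ = 50.14/78.41 = 0.6395
P(N ≥ n) = ρ^n = 0.6395^3 = 0.261480

Final: 0.261480


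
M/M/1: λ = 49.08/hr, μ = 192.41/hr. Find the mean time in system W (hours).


W = 1/(μ−λ) = 1/(192.41 − 49.08) = 1/143.33 = 0.006977 hr

Final: 0.006977 hr


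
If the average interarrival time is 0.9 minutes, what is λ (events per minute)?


λ = 1/(interarrival time) in consistent units.
1 minute = 1 min, so λ = 1/0.9 = 1.1111 per minute

Final: 1.1111 /min


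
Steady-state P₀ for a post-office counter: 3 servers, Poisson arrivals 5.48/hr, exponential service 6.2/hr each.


a = λ/μ = 5.48/6.2 = 0.8839; ρ = a/c = 0.2946
Σ_{k=0}^{2} a^k/k! (terms k=0..2) = 1.00000 + 0.88387 + 0.39061 = 2.27448
Tail: a^3/(3!(1−ρ)) = 0.69050/(6·0.7054) = 0.16315
P₀ = 1/(2.27448 + 0.16315) = 1/2.43764 = 0.410233

Final: 0.410233


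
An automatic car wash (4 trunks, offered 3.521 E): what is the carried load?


B(4,3.521) = 0.262471 (Erlang-B)
Carried load = a(1 − B) = 3.521·(1 − 0.262471) = 3.521·0.737529 = 2.5968 E

Final: 2.5968 Erlangs


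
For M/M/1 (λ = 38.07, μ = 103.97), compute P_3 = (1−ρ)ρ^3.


ρ = 38.07/103.97 = 0.3662
P_n = (1−ρ)·ρ^n = (1 − 0.3662)·0.3662^3 = 0.6338·0.049094 = 0.031117

Final: 0.031117


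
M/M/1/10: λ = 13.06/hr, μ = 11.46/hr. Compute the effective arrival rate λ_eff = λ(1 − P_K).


ρ = 1.1396; P_K = (1−ρ)ρ^10/(1−ρ^11) = 0.160670
λ_eff = λ(1 − P_K) = 13.06·(1 − 0.160670) = 13.06·0.839330 = 10.9617 /hr

Final: 10.9617 /hr


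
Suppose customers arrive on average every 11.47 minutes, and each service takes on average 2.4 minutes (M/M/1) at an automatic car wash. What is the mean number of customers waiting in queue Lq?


λ = 60/11.47 = 5.2310 /hr
μ = 60/2.4 = 25.0000 /hr
ρ = λ/μ = 5.2310/25.0000 = 0.2092
Lq = ρ²/(1−ρ) = 0.04378/0.7908 = 0.05537

Final: 0.05537


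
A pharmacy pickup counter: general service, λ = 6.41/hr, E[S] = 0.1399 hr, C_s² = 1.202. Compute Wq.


ρ = λ·E[S] = 6.41·0.1399 = 0.8968
E[S²] = E[S]²(1+C_s²) = 0.1399²·(1+1.202) = 0.043098
Wq = λ·E[S²]/(2(1−ρ)) = 6.41·0.043098/(2·0.1032) = 1.33792 hr

Final: 1.33792 hr


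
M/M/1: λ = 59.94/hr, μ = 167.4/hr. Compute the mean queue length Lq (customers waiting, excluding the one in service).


ρ = 59.94/167.4 = 0.3581
Lq = ρ²/(1−ρ) = 0.1282/0.6419 = 0.1997

Final: 0.1997


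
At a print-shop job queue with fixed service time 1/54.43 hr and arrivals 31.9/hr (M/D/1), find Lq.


ρ = 31.9/54.43 = 0.5861
M/D/1: Lq = ρ²/(2(1−ρ)) = 0.3435/(2·0.4139) = 0.41491

Final: 0.41491


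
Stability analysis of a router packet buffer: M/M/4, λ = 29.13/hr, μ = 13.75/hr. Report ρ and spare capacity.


Total capacity cμ = 4·13.75 = 55.00/hr
ρ = λ/(cμ) = 29.13/55.00 = 0.5296
Stable ⇔ ρ < 1: YES
Spare capacity = cμ − λ = 55.00 − 29.13 = 25.87/hr

Final: ρ = 0.5296; stable; margin = 25.87/hr


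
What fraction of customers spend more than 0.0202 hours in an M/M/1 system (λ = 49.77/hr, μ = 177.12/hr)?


W ~ Exponential(μ−λ) for M/M/1.
μ − λ = 177.12 − 49.77 = 127.3500
P(W > t) = e^{−(μ−λ)t} = e^{−2.5725} = 0.076347

Final: 0.076347


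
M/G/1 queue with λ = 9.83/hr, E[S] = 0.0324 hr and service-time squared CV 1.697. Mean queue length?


ρ = λ·E[S] = 9.83·0.0324 = 0.3185
Lq = ρ²(1+C_s²)/(2(1−ρ)) = 0.1014·(1+1.697)/(2·0.6815)
= 0.1014·2.6970/1.3630 = 0.20071

Final: 0.20071


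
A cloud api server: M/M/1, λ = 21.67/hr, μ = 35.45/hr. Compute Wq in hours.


ρ = 21.67/35.45 = 0.6113
Wq = ρ/(μ−λ) = 0.6113/(35.45 − 21.67) = 0.6113/13.78 = 0.04436 hr

Final: 0.04436 hr


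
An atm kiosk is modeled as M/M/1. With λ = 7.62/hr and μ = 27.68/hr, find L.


ρ = λ/μ = 7.62/27.68 = 0.2753
L = ρ/(1−ρ) = 0.2753/(1 − 0.2753) = 0.2753/0.7247 = 0.3799

Final: 0.3799


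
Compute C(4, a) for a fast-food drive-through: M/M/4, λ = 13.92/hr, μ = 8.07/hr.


a = λ/μ = 1.7249; ρ = a/4 = 0.4312
P₀ = 0.174935 (from M/M/c formula)
C(c,a) = [a^c/(c!(1−ρ))]·P₀ = [8.85244/(24·0.5688)]·0.174935
= 0.64850·0.174935 = 0.113446

Final: 0.113446


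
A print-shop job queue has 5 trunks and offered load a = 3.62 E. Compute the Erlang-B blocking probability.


B(c,a) = (a^c/c!) / Σ_{k=0}^{c} a^k/k!
a^5/5! = 5.180380
Σ terms (k=0..5): 1.00000 + 3.62000 + 6.55220 + 7.90632 + 7.15522 + 5.18038 = 31.414122
B = 5.180380/31.414122 = 0.164906

Final: 0.164906


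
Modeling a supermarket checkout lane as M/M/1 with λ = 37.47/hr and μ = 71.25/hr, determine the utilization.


ρ = λ/μ = 37.47/71.25 = 0.5259

Final: 0.5259


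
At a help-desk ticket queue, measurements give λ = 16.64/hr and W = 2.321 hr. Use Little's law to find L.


L = λW = 16.64·2.321 = 38.6214

Final: 38.6214


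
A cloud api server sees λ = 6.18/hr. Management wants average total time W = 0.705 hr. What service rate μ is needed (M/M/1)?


W = 1/(μ−λ) ⇒ μ − λ = 1/W = 1/0.705 = 1.4184
μ = λ + 1/W = 6.18 + 1.4184 = 7.5984 per hr

Final: 7.5984 /hr


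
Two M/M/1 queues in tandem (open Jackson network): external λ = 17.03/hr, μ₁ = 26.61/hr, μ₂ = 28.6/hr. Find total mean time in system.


Each node sees arrival rate λ = 17.03/hr (tandem ⇒ throughput preserved).
W₁ = 1/(μ₁−λ) = 1/(26.61−17.03) = 0.10438 hr
W₂ = 1/(μ₂−λ) = 1/(28.6−17.03) = 0.08643 hr
W_total = W₁ + W₂ = 0.10438 + 0.08643 = 0.19081 hr

Final: 0.19081 hr


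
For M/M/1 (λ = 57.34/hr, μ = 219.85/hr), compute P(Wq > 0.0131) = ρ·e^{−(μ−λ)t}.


ρ = 57.34/219.85 = 0.2608
P(Wq > t) = ρ·e^{−(μ−λ)t} = 0.2608·e^{−2.1289}
= 0.2608·0.118970 = 0.031029

Final: 0.031029


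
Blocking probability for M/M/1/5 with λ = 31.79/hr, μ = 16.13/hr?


ρ = λ/μ = 31.79/16.13 = 1.9709
P_K = (1−ρ)ρ^K/(1−ρ^(K+1)) = (-0.9709·29.735880)/(1 − 58.605309)
= -28.869429/-57.605309 = 0.501159

Final: 0.501159


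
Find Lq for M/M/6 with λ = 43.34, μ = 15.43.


a = λ/μ = 2.8088; ρ = a/6 = 0.4681
P₀ = 0.059596
Lq = P₀·a^c·ρ / (c!·(1−ρ)²) = 0.059596·491.06376·0.4681/(720·0.28288)
= 0.06727

Final: 0.06727


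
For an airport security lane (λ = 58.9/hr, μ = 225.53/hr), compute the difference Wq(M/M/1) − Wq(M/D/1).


ρ = 58.9/225.53 = 0.2612
Wq(M/M/1) = ρ/(μ−λ) = 0.2612/166.63 = 0.001567 hr
Wq(M/D/1) = ρ/(2(μ−λ)) = 0.0007837 hr
Savings = 0.001567 − 0.0007837 = 0.0007837 hr

Final: 0.0007837 hr


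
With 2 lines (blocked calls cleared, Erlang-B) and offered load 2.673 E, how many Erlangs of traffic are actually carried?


B(2,2.673) = 0.493062 (Erlang-B)
Carried load = a(1 − B) = 2.673·(1 − 0.493062) = 2.673·0.506938 = 1.3550 E

Final: 1.3550 Erlangs


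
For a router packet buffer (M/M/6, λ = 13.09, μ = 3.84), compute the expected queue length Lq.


a = λ/μ = 3.4089; ρ = a/6 = 0.5681
P₀ = 0.031919
Lq = P₀·a^c·ρ / (c!·(1−ρ)²) = 0.031919·1569.09968·0.5681/(720·0.18650)
= 0.21190

Final: 0.21190


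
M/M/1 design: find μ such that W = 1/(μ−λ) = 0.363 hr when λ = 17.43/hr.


W = 1/(μ−λ) ⇒ μ − λ = 1/W = 1/0.363 = 2.7548
μ = λ + 1/W = 17.43 + 2.7548 = 20.1848 per hr

Final: 20.1848 /hr


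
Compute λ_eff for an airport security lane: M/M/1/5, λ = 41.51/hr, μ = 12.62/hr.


ρ = 3.2892; P_K = (1−ρ)ρ^5/(1−ρ^6) = 0.696527
λ_eff = λ(1 − P_K) = 41.51·(1 − 0.696527) = 41.51·0.303473 = 12.5972 /hr

Final: 12.5972 /hr


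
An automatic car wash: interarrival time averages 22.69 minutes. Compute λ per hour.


λ = 1/(interarrival time) in consistent units.
1 hour = 60 min, so λ = 60/22.69 = 2.6443 per hour

Final: 2.6443 /hr


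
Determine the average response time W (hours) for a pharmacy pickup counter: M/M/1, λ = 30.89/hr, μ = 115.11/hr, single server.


W = 1/(μ−λ) = 1/(115.11 − 30.89) = 1/84.22 = 0.01187 hr

Final: 0.01187 hr


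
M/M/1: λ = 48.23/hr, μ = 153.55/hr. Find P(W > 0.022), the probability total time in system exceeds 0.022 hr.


W ~ Exponential(μ−λ) for M/M/1.
μ − λ = 153.55 − 48.23 = 105.3200
P(W > t) = e^{−(μ−λ)t} = e^{−2.3170} = 0.098565

Final: 0.098565


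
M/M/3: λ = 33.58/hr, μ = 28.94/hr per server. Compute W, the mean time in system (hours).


a = 1.1603; ρ = 0.3868; P₀ = 0.306926
Lq = P₀·a^c·ρ/(c!(1−ρ)²) = 0.08220
Wq = Lq/λ = 0.08220/33.58 = 0.002448 hr
W = Wq + 1/μ = 0.002448 + 0.03455 = 0.03700 hr

Final: 0.03700 hr


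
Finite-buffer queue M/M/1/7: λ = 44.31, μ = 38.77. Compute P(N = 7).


ρ = λ/μ = 44.31/38.77 = 1.1429
P_K = (1−ρ)ρ^K/(1−ρ^(K+1)) = (-0.1429·2.547074)/(1 − 2.911036)
= -0.363962/-1.911036 = 0.190453

Final: 0.190453


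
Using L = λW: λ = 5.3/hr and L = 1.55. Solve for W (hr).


W = L/λ = 1.55/5.3 = 0.2925 hr

Final: 0.2925 hr


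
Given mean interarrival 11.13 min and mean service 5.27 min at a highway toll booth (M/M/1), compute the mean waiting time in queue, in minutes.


λ = 60/11.13 = 5.3908 /hr
μ = 60/5.27 = 11.3852 /hr
ρ = λ/μ = 5.3908/11.3852 = 0.4735
Wq = ρ/(μ−λ) = 0.4735/(11.3852−5.3908) = 0.07899 hr
In minutes: 0.07899·60 = 4.739 min

Final: 4.739 min


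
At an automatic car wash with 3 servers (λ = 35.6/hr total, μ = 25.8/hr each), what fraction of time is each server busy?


ρ = λ/(cμ) = 35.6/(3·25.8) = 35.6/77.40 = 0.4599

Final: 0.4599


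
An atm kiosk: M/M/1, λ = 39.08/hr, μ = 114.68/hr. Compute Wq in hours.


ρ = 39.08/114.68 = 0.3408
Wq = ρ/(μ−λ) = 0.3408/(114.68 − 39.08) = 0.3408/75.60 = 0.004508 hr

Final: 0.004508 hr


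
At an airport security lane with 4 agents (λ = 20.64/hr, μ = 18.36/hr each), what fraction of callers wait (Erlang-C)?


a = λ/μ = 1.1242; ρ = a/4 = 0.2810
P₀ = 0.324104 (from M/M/c formula)
C(c,a) = [a^c/(c!(1−ρ))]·P₀ = [1.59716/(24·0.7190)]·0.324104
= 0.09256·0.324104 = 0.030000

Final: 0.030000


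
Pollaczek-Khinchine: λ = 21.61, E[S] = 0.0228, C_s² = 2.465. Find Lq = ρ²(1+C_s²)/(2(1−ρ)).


ρ = λ·E[S] = 21.61·0.0228 = 0.4927
Lq = ρ²(1+C_s²)/(2(1−ρ)) = 0.2428·(1+2.465)/(2·0.5073)
= 0.2428·3.4650/1.0146 = 0.82908

Final: 0.82908


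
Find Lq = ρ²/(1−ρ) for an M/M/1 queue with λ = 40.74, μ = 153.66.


ρ = 40.74/153.66 = 0.2651
Lq = ρ²/(1−ρ) = 0.07029/0.7349 = 0.09566

Final: 0.09566


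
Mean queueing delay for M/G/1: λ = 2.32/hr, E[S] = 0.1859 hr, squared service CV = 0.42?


ρ = λ·E[S] = 2.32·0.1859 = 0.4313
E[S²] = E[S]²(1+C_s²) = 0.1859²·(1+0.42) = 0.049074
Wq = λ·E[S²]/(2(1−ρ)) = 2.32·0.049074/(2·0.5687) = 0.10010 hr

Final: 0.10010 hr


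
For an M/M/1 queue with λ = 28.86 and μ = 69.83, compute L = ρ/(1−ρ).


ρ = λ/μ = 28.86/69.83 = 0.4133
L = ρ/(1−ρ) = 0.4133/(1 − 0.4133) = 0.4133/0.5867 = 0.7044

Final: 0.7044


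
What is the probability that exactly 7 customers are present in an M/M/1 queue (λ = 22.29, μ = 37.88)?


ρ = 22.29/37.88 = 0.5884
P_n = (1−ρ)·ρ^n = (1 − 0.5884)·0.5884^7 = 0.4116·0.024429 = 0.010054

Final: 0.010054


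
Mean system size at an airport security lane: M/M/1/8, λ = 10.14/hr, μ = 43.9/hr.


ρ = 10.14/43.9 = 0.2310
L = ρ[1 − (K+1)ρ^K + Kρ^(K+1)] / [(1−ρ)(1−ρ^(K+1))]
Numerator: 0.2310·(1 − 9·0.000008102 + 8·0.000001871) = 0.230966
Denominator: (0.7690)·(0.999998) = 0.769019
L = 0.230966/0.769019 = 0.3003

Final: 0.3003


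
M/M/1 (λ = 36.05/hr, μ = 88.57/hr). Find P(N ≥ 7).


ρ = 36.05/88.57 = 0.4070
P(N ≥ n) = ρ^n = 0.4070^7 = 0.001851

Final: 0.001851


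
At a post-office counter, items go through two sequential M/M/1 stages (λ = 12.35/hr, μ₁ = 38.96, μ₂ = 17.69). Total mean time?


Each node sees arrival rate λ = 12.35/hr (tandem ⇒ throughput preserved).
W₁ = 1/(μ₁−λ) = 1/(38.96−12.35) = 0.03758 hr
W₂ = 1/(μ₂−λ) = 1/(17.69−12.35) = 0.18727 hr
W_total = W₁ + W₂ = 0.03758 + 0.18727 = 0.22485 hr

Final: 0.22485 hr


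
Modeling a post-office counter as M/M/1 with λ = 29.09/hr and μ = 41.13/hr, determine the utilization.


ρ = λ/μ = 29.09/41.13 = 0.7073

Final: 0.7073


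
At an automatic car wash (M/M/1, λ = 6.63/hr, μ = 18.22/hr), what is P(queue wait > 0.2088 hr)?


ρ = 6.63/18.22 = 0.3639
P(Wq > t) = ρ·e^{−(μ−λ)t} = 0.3639·e^{−2.4200}
= 0.3639·0.088922 = 0.032358

Final: 0.032358


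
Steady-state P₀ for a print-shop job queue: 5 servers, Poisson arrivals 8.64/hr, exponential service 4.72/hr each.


a = λ/μ = 8.64/4.72 = 1.8305; ρ = a/c = 0.3661
Σ_{k=0}^{4} a^k/k! (terms k=0..4) = 1.00000 + 1.83051 + 1.67538 + 1.02227 + 0.46782 = 5.99597
Tail: a^5/(5!(1−ρ)) = 20.55222/(120·0.6339) = 0.27018
P₀ = 1/(5.99597 + 0.27018) = 1/6.26615 = 0.159588

Final: 0.159588


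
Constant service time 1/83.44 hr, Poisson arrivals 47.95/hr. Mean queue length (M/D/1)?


ρ = 47.95/83.44 = 0.5747
M/D/1: Lq = ρ²/(2(1−ρ)) = 0.3302/(2·0.4253) = 0.38821

Final: 0.38821


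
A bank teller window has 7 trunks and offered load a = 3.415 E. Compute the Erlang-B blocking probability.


B(c,a) = (a^c/c!) / Σ_{k=0}^{c} a^k/k!
a^7/7! = 1.074742
Σ terms (k=0..7): 1.00000 + 3.41500 + 5.83111 + 6.63775 + 5.66698 + 3.87055 + 2.20299 + 1.07474 = 29.699116
B = 1.074742/29.699116 = 0.036188

Final: 0.036188


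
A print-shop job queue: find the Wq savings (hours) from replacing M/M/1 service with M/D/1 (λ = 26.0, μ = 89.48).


ρ = 26.0/89.48 = 0.2906
Wq(M/M/1) = ρ/(μ−λ) = 0.2906/63.48 = 0.004577 hr
Wq(M/D/1) = ρ/(2(μ−λ)) = 0.002289 hr
Savings = 0.004577 − 0.002289 = 0.002289 hr

Final: 0.002289 hr


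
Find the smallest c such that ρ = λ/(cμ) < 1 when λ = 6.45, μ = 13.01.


Stability requires cμ > λ ⇔ c > λ/μ.
λ/μ = 6.45/13.01 = 0.4958
Minimum integer c = ⌊0.4958⌋ + 1 = 1
Check: 1·13.01 = 13.01 > 6.45, while 0·13.01 = 0.00 ≤ 6.45

Final: 1 servers


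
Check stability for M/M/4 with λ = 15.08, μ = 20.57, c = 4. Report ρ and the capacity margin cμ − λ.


Total capacity cμ = 4·20.57 = 82.28/hr
ρ = λ/(cμ) = 15.08/82.28 = 0.1833
Stable ⇔ ρ < 1: YES
Spare capacity = cμ − λ = 82.28 − 15.08 = 67.20/hr

Final: ρ = 0.1833; stable; margin = 67.20/hr


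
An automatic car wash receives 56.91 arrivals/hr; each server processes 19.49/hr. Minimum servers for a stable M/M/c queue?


Stability requires cμ > λ ⇔ c > λ/μ.
λ/μ = 56.91/19.49 = 2.9200
Minimum integer c = ⌊2.9200⌋ + 1 = 3
Check: 3·19.49 = 58.47 > 56.91, while 2·19.49 = 38.98 ≤ 56.91

Final: 3 servers


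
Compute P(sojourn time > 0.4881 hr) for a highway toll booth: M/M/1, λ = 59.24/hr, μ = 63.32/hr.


W ~ Exponential(μ−λ) for M/M/1.
μ − λ = 63.32 − 59.24 = 4.0800
P(W > t) = e^{−(μ−λ)t} = e^{−1.9914} = 0.136498

Final: 0.136498


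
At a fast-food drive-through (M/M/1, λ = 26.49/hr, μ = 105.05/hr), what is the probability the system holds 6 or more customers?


ρ = 26.49/105.05 = 0.2522
P(N ≥ n) = ρ^n = 0.2522^6 = 0.0002571

Final: 0.0002571


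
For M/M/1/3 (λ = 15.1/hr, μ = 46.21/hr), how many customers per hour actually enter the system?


ρ = 0.3268; P_K = (1−ρ)ρ^3/(1−ρ^4) = 0.023761
λ_eff = λ(1 − P_K) = 15.1·(1 − 0.023761) = 15.1·0.976239 = 14.7412 /hr

Final: 14.7412 /hr


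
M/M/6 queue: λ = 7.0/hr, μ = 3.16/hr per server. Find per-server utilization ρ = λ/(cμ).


ρ = λ/(cμ) = 7.0/(6·3.16) = 7.0/18.96 = 0.3692

Final: 0.3692


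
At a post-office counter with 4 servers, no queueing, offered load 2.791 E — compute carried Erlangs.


B(4,2.791) = 0.182712 (Erlang-B)
Carried load = a(1 − B) = 2.791·(1 − 0.182712) = 2.791·0.817288 = 2.2811 E

Final: 2.2811 Erlangs


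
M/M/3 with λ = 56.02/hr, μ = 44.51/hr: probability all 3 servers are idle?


a = λ/μ = 56.02/44.51 = 1.2586; ρ = a/c = 0.4195
Σ_{k=0}^{2} a^k/k! (terms k=0..2) = 1.00000 + 1.25859 + 0.79203 = 3.05062
Tail: a^3/(3!(1−ρ)) = 1.99368/(6·0.5805) = 0.57244
P₀ = 1/(3.05062 + 0.57244) = 1/3.62306 = 0.276010

Final: 0.276010


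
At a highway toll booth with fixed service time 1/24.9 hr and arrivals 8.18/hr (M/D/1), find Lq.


ρ = 8.18/24.9 = 0.3285
M/D/1: Lq = ρ²/(2(1−ρ)) = 0.1079/(2·0.6715) = 0.08036

Final: 0.08036


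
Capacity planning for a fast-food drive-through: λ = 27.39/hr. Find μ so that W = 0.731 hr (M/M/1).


W = 1/(μ−λ) ⇒ μ − λ = 1/W = 1/0.731 = 1.3680
μ = λ + 1/W = 27.39 + 1.3680 = 28.7580 per hr

Final: 28.7580 /hr


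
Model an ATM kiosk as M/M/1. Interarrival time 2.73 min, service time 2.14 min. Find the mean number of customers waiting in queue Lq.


λ = 60/2.73 = 21.9780 /hr
μ = 60/2.14 = 28.0374 /hr
ρ = λ/μ = 21.9780/28.0374 = 0.7839
Lq = ρ²/(1−ρ) = 0.6145/0.2161 = 2.8432

Final: 2.8432


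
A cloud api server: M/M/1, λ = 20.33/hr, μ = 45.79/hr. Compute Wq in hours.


ρ = 20.33/45.79 = 0.4440
Wq = ρ/(μ−λ) = 0.4440/(45.79 − 20.33) = 0.4440/25.46 = 0.01744 hr

Final: 0.01744 hr


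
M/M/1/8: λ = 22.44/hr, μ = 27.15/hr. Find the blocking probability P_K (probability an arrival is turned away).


ρ = λ/μ = 22.44/27.15 = 0.8265
P_K = (1−ρ)ρ^K/(1−ρ^(K+1)) = (0.1735·0.217783)/(1 − 0.180002)
= 0.037781/0.819998 = 0.046075

Final: 0.046075


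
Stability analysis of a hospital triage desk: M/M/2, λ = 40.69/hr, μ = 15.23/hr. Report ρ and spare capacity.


Total capacity cμ = 2·15.23 = 30.46/hr
ρ = λ/(cμ) = 40.69/30.46 = 1.3359
Stable ⇔ ρ < 1: NO
Spare capacity = cμ − λ = 30.46 − 40.69 = -10.23/hr

Final: ρ = 1.3359; unstable; margin = -10.23/hr


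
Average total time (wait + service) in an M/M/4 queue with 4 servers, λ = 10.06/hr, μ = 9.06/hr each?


a = 1.1104; ρ = 0.2776; P₀ = 0.328657
Lq = P₀·a^c·ρ/(c!(1−ρ)²) = 0.01107
Wq = Lq/λ = 0.01107/10.06 = 0.001101 hr
W = Wq + 1/μ = 0.001101 + 0.11038 = 0.11148 hr

Final: 0.11148 hr


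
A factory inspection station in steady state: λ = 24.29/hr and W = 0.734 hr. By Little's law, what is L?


L = λW = 24.29·0.734 = 17.8289

Final: 17.8289


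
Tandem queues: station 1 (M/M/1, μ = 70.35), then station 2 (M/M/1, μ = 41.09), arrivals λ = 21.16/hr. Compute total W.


Each node sees arrival rate λ = 21.16/hr (tandem ⇒ throughput preserved).
W₁ = 1/(μ₁−λ) = 1/(70.35−21.16) = 0.02033 hr
W₂ = 1/(μ₂−λ) = 1/(41.09−21.16) = 0.05018 hr
W_total = W₁ + W₂ = 0.02033 + 0.05018 = 0.07050 hr

Final: 0.07050 hr


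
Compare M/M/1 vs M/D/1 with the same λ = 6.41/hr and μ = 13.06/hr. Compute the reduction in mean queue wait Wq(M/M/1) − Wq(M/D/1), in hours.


ρ = 6.41/13.06 = 0.4908
Wq(M/M/1) = ρ/(μ−λ) = 0.4908/6.65 = 0.07381 hr
Wq(M/D/1) = ρ/(2(μ−λ)) = 0.03690 hr
Savings = 0.07381 − 0.03690 = 0.03690 hr

Final: 0.03690 hr


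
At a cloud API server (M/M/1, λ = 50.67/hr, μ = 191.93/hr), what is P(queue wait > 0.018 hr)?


ρ = 50.67/191.93 = 0.2640
P(Wq > t) = ρ·e^{−(μ−λ)t} = 0.2640·e^{−2.5427}
= 0.2640·0.078655 = 0.020765

Final: 0.020765


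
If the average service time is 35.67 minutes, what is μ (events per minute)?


μ = 1/(service time) in consistent units.
1 minute = 1 min, so μ = 1/35.67 = 0.02803 per minute

Final: 0.02803 /min


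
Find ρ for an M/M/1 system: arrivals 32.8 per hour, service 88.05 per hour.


ρ = λ/μ = 32.8/88.05 = 0.3725

Final: 0.3725


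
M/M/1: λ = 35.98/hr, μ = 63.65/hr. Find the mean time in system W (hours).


W = 1/(μ−λ) = 1/(63.65 − 35.98) = 1/27.67 = 0.03614 hr

Final: 0.03614 hr


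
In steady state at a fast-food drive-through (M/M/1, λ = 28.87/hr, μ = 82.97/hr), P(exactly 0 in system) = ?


ρ = 28.87/82.97 = 0.3480
P_n = (1−ρ)·ρ^n = (1 − 0.3480)·0.3480^0 = 0.6520·1.000000 = 0.652043

Final: 0.652043


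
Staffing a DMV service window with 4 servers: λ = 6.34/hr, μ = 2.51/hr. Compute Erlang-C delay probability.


a = λ/μ = 2.5259; ρ = a/4 = 0.6315
P₀ = 0.071407 (from M/M/c formula)
C(c,a) = [a^c/(c!(1−ρ))]·P₀ = [40.70635/(24·0.3685)]·0.071407
= 4.60238·0.071407 = 0.328641

Final: 0.328641


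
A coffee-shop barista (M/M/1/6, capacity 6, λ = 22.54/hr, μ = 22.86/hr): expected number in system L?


ρ = 22.54/22.86 = 0.9860
L = ρ[1 − (K+1)ρ^K + Kρ^(K+1)] / [(1−ρ)(1−ρ^(K+1))]
Numerator: 0.9860·(1 − 7·0.918895 + 6·0.906033) = 0.003872
Denominator: (0.01400)·(0.093967) = 0.001315
L = 0.003872/0.001315 = 2.9436

Final: 2.9436


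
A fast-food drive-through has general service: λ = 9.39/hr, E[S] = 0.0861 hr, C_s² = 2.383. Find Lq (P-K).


ρ = λ·E[S] = 9.39·0.0861 = 0.8085
Lq = ρ²(1+C_s²)/(2(1−ρ)) = 0.6536·(1+2.383)/(2·0.1915)
= 0.6536·3.3830/0.3830 = 5.77289

Final: 5.77289


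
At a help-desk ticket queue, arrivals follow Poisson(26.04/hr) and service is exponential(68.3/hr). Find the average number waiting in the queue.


ρ = 26.04/68.3 = 0.3813
Lq = ρ²/(1−ρ) = 0.1454/0.6187 = 0.2349

Final: 0.2349


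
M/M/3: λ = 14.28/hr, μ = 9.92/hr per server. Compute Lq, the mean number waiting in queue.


a = λ/μ = 1.4395; ρ = a/3 = 0.4798
P₀ = 0.225662
Lq = P₀·a^c·ρ / (c!·(1−ρ)²) = 0.225662·2.98297·0.4798/(6·0.27057)
= 0.19896

Final: 0.19896


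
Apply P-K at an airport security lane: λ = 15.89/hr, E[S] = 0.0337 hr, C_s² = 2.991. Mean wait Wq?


ρ = λ·E[S] = 15.89·0.0337 = 0.5355
E[S²] = E[S]²(1+C_s²) = 0.0337²·(1+2.991) = 0.004533
Wq = λ·E[S²]/(2(1−ρ)) = 15.89·0.004533/(2·0.4645) = 0.07753 hr

Final: 0.07753 hr


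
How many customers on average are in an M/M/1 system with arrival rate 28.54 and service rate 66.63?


ρ = λ/μ = 28.54/66.63 = 0.4283
L = ρ/(1−ρ) = 0.4283/(1 − 0.4283) = 0.4283/0.5717 = 0.7493

Final: 0.7493


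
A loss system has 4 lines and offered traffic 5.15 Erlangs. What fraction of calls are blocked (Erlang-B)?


B(c,a) = (a^c/c!) / Σ_{k=0}^{c} a^k/k!
a^4/4! = 29.310125
Σ terms (k=0..4): 1.00000 + 5.15000 + 13.26125 + 22.76515 + 29.31013 = 71.486521
B = 29.310125/71.486521 = 0.410009

Final: 0.410009


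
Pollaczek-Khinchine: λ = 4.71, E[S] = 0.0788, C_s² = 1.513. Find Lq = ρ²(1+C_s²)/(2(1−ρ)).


ρ = λ·E[S] = 4.71·0.0788 = 0.3711
Lq = ρ²(1+C_s²)/(2(1−ρ)) = 0.1378·(1+1.513)/(2·0.6289)
= 0.1378·2.5130/1.2577 = 0.27524

Final: 0.27524


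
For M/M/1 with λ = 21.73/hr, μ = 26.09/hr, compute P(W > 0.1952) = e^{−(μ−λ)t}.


W ~ Exponential(μ−λ) for M/M/1.
μ − λ = 26.09 − 21.73 = 4.3600
P(W > t) = e^{−(μ−λ)t} = e^{−0.8511} = 0.426957

Final: 0.426957


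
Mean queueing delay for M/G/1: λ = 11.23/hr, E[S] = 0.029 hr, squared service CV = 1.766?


ρ = λ·E[S] = 11.23·0.029 = 0.3257
E[S²] = E[S]²(1+C_s²) = 0.029²·(1+1.766) = 0.002326
Wq = λ·E[S²]/(2(1−ρ)) = 11.23·0.002326/(2·0.6743) = 0.01937 hr

Final: 0.01937 hr


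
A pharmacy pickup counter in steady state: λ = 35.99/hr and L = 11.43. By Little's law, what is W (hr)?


W = L/λ = 11.43/35.99 = 0.3176 hr

Final: 0.3176 hr


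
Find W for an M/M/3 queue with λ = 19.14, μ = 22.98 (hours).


a = 0.8329; ρ = 0.2776; P₀ = 0.432326
Lq = P₀·a^c·ρ/(c!(1−ρ)²) = 0.02215
Wq = Lq/λ = 0.02215/19.14 = 0.001157 hr
W = Wq + 1/μ = 0.001157 + 0.04352 = 0.04467 hr

Final: 0.04467 hr


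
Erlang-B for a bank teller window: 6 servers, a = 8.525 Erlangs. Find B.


B(c,a) = (a^c/c!) / Σ_{k=0}^{c} a^k/k!
a^6/6! = 533.130869
Σ terms (k=0..6): 1.00000 + 8.52500 + 36.33781 + 103.25995 + 220.07277 + 375.22407 + 533.13087 = 1277.550474
B = 533.130869/1277.550474 = 0.417307

Final: 0.417307


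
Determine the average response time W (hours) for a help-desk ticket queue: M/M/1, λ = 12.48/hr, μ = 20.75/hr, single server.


W = 1/(μ−λ) = 1/(20.75 − 12.48) = 1/8.27 = 0.1209 hr

Final: 0.1209 hr


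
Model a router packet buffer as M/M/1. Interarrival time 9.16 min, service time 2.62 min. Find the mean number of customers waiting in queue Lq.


λ = 60/9.16 = 6.5502 /hr
μ = 60/2.62 = 22.9008 /hr
ρ = λ/μ = 6.5502/22.9008 = 0.2860
Lq = ρ²/(1−ρ) = 0.08181/0.7140 = 0.1146

Final: 0.1146


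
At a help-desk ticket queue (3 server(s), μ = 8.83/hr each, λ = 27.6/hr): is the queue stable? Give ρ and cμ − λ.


Total capacity cμ = 3·8.83 = 26.49/hr
ρ = λ/(cμ) = 27.6/26.49 = 1.0419
Stable ⇔ ρ < 1: NO
Spare capacity = cμ − λ = 26.49 − 27.6 = -1.11/hr

Final: ρ = 1.0419; unstable; margin = -1.11/hr


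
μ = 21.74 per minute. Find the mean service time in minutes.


Mean service time = 1/μ = 1/21.74 minute = 0.04600 minute
In minutes: 0.04600 × 1 = 0.04600 min

Final: 0.04600 min


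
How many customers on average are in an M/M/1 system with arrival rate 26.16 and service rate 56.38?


ρ = λ/μ = 26.16/56.38 = 0.4640
L = ρ/(1−ρ) = 0.4640/(1 − 0.4640) = 0.4640/0.5360 = 0.8657

Final: 0.8657


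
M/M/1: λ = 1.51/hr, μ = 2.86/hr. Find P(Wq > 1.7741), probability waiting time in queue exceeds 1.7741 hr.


ρ = 1.51/2.86 = 0.5280
P(Wq > t) = ρ·e^{−(μ−λ)t} = 0.5280·e^{−2.3950}
= 0.5280·0.091169 = 0.048135

Final: 0.048135


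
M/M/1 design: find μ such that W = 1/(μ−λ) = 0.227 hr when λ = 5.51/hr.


W = 1/(μ−λ) ⇒ μ − λ = 1/W = 1/0.227 = 4.4053
μ = λ + 1/W = 5.51 + 4.4053 = 9.9153 per hr

Final: 9.9153 /hr


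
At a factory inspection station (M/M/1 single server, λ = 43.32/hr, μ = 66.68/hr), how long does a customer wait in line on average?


ρ = 43.32/66.68 = 0.6497
Wq = ρ/(μ−λ) = 0.6497/(66.68 − 43.32) = 0.6497/23.36 = 0.02781 hr

Final: 0.02781 hr


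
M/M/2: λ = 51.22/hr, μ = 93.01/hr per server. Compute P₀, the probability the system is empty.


a = λ/μ = 51.22/93.01 = 0.5507; ρ = a/c = 0.2753
Σ_{k=0}^{1} a^k/k! (terms k=0..1) = 1.00000 + 0.55069 = 1.55069
Tail: a^2/(2!(1−ρ)) = 0.30326/(2·0.7247) = 0.20925
P₀ = 1/(1.55069 + 0.20925) = 1/1.75994 = 0.568201

Final: 0.568201


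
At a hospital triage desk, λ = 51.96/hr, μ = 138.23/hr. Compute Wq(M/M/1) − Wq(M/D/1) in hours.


ρ = 51.96/138.23 = 0.3759
Wq(M/M/1) = ρ/(μ−λ) = 0.3759/86.27 = 0.004357 hr
Wq(M/D/1) = ρ/(2(μ−λ)) = 0.002179 hr
Savings = 0.004357 − 0.002179 = 0.002179 hr

Final: 0.002179 hr


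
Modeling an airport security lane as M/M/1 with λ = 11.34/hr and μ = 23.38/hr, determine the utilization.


ρ = λ/μ = 11.34/23.38 = 0.4850

Final: 0.4850


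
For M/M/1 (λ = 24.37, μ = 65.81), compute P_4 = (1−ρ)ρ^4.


ρ = 24.37/65.81 = 0.3703
P_n = (1−ρ)·ρ^n = (1 − 0.3703)·0.3703^4 = 0.6297·0.018804 = 0.011841

Final: 0.011841


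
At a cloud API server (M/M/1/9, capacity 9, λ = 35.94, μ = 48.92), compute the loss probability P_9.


ρ = λ/μ = 35.94/48.92 = 0.7347
P_K = (1−ρ)ρ^K/(1−ρ^(K+1)) = (0.2653·0.062348)/(1 − 0.045805)
= 0.016543/0.954195 = 0.017337

Final: 0.017337


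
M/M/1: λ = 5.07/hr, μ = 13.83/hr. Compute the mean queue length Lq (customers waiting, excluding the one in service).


ρ = 5.07/13.83 = 0.3666
Lq = ρ²/(1−ρ) = 0.1344/0.6334 = 0.2122

Final: 0.2122


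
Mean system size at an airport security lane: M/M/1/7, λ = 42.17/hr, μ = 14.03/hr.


ρ = 42.17/14.03 = 3.0057
L = ρ[1 − (K+1)ρ^K + Kρ^(K+1)] / [(1−ρ)(1−ρ^(K+1))]
Numerator: 3.0057·(1 − 8·2216.264091 + 7·6661.429560) = 86867.477406
Denominator: (-2.0057)·(-6660.429560) = 13358.837336
L = 86867.477406/13358.837336 = 6.5026

Final: 6.5026


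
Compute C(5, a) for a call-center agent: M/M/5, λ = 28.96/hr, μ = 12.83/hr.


a = λ/μ = 2.2572; ρ = a/5 = 0.4514
P₀ = 0.103165 (from M/M/c formula)
C(c,a) = [a^c/(c!(1−ρ))]·P₀ = [58.59486/(120·0.5486)]·0.103165
= 0.89013·0.103165 = 0.091831

Final: 0.091831


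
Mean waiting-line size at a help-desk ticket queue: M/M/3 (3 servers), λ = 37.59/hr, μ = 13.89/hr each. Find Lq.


a = λ/μ = 2.7063; ρ = a/3 = 0.9021
P₀ = 0.024327
Lq = P₀·a^c·ρ / (c!·(1−ρ)²) = 0.024327·19.82030·0.9021/(6·0.009587)
= 7.56179

Final: 7.56179


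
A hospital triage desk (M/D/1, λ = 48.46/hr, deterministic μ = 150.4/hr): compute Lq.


ρ = 48.46/150.4 = 0.3222
M/D/1: Lq = ρ²/(2(1−ρ)) = 0.1038/(2·0.6778) = 0.07659

Final: 0.07659


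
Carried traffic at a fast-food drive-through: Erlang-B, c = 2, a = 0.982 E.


B(2,0.982) = 0.195670 (Erlang-B)
Carried load = a(1 − B) = 0.982·(1 − 0.195670) = 0.982·0.804330 = 0.7899 E

Final: 0.7899 Erlangs


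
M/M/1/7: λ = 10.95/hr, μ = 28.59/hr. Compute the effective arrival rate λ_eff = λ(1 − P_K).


ρ = 0.3830; P_K = (1−ρ)ρ^7/(1−ρ^8) = 0.0007463
λ_eff = λ(1 − P_K) = 10.95·(1 − 0.0007463) = 10.95·0.999254 = 10.9418 /hr

Final: 10.9418 /hr


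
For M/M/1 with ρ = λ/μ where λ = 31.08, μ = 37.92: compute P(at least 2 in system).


ρ = 31.08/37.92 = 0.8196
P(N ≥ n) = ρ^n = 0.8196^2 = 0.671777

Final: 0.671777


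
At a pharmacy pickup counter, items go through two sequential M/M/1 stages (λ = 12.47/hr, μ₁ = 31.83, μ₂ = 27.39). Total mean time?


Each node sees arrival rate λ = 12.47/hr (tandem ⇒ throughput preserved).
W₁ = 1/(μ₁−λ) = 1/(31.83−12.47) = 0.05165 hr
W₂ = 1/(μ₂−λ) = 1/(27.39−12.47) = 0.06702 hr
W_total = W₁ + W₂ = 0.05165 + 0.06702 = 0.11868 hr

Final: 0.11868 hr


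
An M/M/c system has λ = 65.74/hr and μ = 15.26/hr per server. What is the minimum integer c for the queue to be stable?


Stability requires cμ > λ ⇔ c > λ/μ.
λ/μ = 65.74/15.26 = 4.3080
Minimum integer c = ⌊4.3080⌋ + 1 = 5
Check: 5·15.26 = 76.30 > 65.74, while 4·15.26 = 61.04 ≤ 65.74

Final: 5 servers


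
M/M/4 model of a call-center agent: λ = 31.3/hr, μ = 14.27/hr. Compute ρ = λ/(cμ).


ρ = λ/(cμ) = 31.3/(4·14.27) = 31.3/57.08 = 0.5484

Final: 0.5484


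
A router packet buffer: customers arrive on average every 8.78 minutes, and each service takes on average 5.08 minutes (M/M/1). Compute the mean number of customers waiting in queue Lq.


λ = 60/8.78 = 6.8337 /hr
μ = 60/5.08 = 11.8110 /hr
ρ = λ/μ = 6.8337/11.8110 = 0.5786
Lq = ρ²/(1−ρ) = 0.3348/0.4214 = 0.7944

Final: 0.7944


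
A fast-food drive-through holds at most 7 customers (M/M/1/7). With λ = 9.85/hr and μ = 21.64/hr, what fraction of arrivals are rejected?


ρ = λ/μ = 9.85/21.64 = 0.4552
P_K = (1−ρ)ρ^K/(1−ρ^(K+1)) = (0.5448·0.004048)/(1 − 0.001843)
= 0.002206/0.998157 = 0.002210

Final: 0.002210
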